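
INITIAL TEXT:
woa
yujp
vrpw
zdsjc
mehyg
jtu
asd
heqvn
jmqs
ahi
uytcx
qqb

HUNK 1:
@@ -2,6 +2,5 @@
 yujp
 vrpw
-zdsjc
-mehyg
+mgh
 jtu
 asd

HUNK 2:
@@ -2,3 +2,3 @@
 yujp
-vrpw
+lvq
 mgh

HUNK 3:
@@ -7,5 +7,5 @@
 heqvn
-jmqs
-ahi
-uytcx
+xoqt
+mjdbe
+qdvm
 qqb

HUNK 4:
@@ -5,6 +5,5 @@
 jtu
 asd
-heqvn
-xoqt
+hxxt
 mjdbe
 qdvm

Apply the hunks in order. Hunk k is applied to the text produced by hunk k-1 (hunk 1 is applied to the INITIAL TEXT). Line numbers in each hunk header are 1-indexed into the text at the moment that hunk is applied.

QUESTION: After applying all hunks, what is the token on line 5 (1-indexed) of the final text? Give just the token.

Answer: jtu

Derivation:
Hunk 1: at line 2 remove [zdsjc,mehyg] add [mgh] -> 11 lines: woa yujp vrpw mgh jtu asd heqvn jmqs ahi uytcx qqb
Hunk 2: at line 2 remove [vrpw] add [lvq] -> 11 lines: woa yujp lvq mgh jtu asd heqvn jmqs ahi uytcx qqb
Hunk 3: at line 7 remove [jmqs,ahi,uytcx] add [xoqt,mjdbe,qdvm] -> 11 lines: woa yujp lvq mgh jtu asd heqvn xoqt mjdbe qdvm qqb
Hunk 4: at line 5 remove [heqvn,xoqt] add [hxxt] -> 10 lines: woa yujp lvq mgh jtu asd hxxt mjdbe qdvm qqb
Final line 5: jtu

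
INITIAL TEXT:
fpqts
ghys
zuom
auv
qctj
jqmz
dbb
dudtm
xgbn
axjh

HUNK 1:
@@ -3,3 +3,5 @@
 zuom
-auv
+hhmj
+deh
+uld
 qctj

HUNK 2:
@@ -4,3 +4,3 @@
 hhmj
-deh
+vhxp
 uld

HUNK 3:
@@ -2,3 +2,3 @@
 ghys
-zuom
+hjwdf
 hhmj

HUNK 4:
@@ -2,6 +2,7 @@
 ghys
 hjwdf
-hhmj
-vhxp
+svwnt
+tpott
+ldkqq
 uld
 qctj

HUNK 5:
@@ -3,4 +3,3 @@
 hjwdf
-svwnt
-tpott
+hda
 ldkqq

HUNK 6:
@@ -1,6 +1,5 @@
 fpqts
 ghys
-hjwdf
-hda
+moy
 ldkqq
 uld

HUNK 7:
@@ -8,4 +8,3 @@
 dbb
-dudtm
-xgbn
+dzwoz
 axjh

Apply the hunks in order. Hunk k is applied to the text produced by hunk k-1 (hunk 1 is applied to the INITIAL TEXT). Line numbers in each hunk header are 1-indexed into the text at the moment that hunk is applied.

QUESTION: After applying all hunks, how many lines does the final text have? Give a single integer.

Hunk 1: at line 3 remove [auv] add [hhmj,deh,uld] -> 12 lines: fpqts ghys zuom hhmj deh uld qctj jqmz dbb dudtm xgbn axjh
Hunk 2: at line 4 remove [deh] add [vhxp] -> 12 lines: fpqts ghys zuom hhmj vhxp uld qctj jqmz dbb dudtm xgbn axjh
Hunk 3: at line 2 remove [zuom] add [hjwdf] -> 12 lines: fpqts ghys hjwdf hhmj vhxp uld qctj jqmz dbb dudtm xgbn axjh
Hunk 4: at line 2 remove [hhmj,vhxp] add [svwnt,tpott,ldkqq] -> 13 lines: fpqts ghys hjwdf svwnt tpott ldkqq uld qctj jqmz dbb dudtm xgbn axjh
Hunk 5: at line 3 remove [svwnt,tpott] add [hda] -> 12 lines: fpqts ghys hjwdf hda ldkqq uld qctj jqmz dbb dudtm xgbn axjh
Hunk 6: at line 1 remove [hjwdf,hda] add [moy] -> 11 lines: fpqts ghys moy ldkqq uld qctj jqmz dbb dudtm xgbn axjh
Hunk 7: at line 8 remove [dudtm,xgbn] add [dzwoz] -> 10 lines: fpqts ghys moy ldkqq uld qctj jqmz dbb dzwoz axjh
Final line count: 10

Answer: 10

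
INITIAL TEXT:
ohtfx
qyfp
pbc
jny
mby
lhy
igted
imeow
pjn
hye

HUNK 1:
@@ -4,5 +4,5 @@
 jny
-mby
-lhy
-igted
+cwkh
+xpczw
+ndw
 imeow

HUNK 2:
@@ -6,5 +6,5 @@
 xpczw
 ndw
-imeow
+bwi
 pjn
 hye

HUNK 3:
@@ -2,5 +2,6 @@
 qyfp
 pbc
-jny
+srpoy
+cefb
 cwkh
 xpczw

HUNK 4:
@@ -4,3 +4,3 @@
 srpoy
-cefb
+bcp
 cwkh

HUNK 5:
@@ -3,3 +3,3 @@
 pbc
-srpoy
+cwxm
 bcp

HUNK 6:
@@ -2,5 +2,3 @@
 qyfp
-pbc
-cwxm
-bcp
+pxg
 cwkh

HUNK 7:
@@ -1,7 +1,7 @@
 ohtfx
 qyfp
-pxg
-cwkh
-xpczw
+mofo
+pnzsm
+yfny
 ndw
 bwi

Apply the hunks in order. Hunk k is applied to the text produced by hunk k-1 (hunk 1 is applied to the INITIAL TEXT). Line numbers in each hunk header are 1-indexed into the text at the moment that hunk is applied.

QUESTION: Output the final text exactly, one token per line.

Answer: ohtfx
qyfp
mofo
pnzsm
yfny
ndw
bwi
pjn
hye

Derivation:
Hunk 1: at line 4 remove [mby,lhy,igted] add [cwkh,xpczw,ndw] -> 10 lines: ohtfx qyfp pbc jny cwkh xpczw ndw imeow pjn hye
Hunk 2: at line 6 remove [imeow] add [bwi] -> 10 lines: ohtfx qyfp pbc jny cwkh xpczw ndw bwi pjn hye
Hunk 3: at line 2 remove [jny] add [srpoy,cefb] -> 11 lines: ohtfx qyfp pbc srpoy cefb cwkh xpczw ndw bwi pjn hye
Hunk 4: at line 4 remove [cefb] add [bcp] -> 11 lines: ohtfx qyfp pbc srpoy bcp cwkh xpczw ndw bwi pjn hye
Hunk 5: at line 3 remove [srpoy] add [cwxm] -> 11 lines: ohtfx qyfp pbc cwxm bcp cwkh xpczw ndw bwi pjn hye
Hunk 6: at line 2 remove [pbc,cwxm,bcp] add [pxg] -> 9 lines: ohtfx qyfp pxg cwkh xpczw ndw bwi pjn hye
Hunk 7: at line 1 remove [pxg,cwkh,xpczw] add [mofo,pnzsm,yfny] -> 9 lines: ohtfx qyfp mofo pnzsm yfny ndw bwi pjn hye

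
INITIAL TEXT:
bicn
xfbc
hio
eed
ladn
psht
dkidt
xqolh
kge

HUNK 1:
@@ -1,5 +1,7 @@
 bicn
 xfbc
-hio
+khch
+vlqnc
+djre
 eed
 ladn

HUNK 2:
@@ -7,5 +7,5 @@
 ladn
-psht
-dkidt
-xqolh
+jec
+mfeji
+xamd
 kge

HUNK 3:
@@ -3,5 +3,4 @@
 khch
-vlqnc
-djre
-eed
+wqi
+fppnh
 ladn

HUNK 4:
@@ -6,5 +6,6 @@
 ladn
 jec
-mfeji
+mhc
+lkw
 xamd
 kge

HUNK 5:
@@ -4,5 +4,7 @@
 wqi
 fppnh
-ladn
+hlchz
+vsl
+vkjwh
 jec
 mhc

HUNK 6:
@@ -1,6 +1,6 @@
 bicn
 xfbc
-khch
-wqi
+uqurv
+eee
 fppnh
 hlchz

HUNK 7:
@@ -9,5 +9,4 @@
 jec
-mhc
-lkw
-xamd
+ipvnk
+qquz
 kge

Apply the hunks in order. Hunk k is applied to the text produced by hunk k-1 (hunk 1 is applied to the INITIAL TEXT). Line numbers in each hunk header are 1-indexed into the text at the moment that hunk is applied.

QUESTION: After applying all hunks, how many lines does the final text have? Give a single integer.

Answer: 12

Derivation:
Hunk 1: at line 1 remove [hio] add [khch,vlqnc,djre] -> 11 lines: bicn xfbc khch vlqnc djre eed ladn psht dkidt xqolh kge
Hunk 2: at line 7 remove [psht,dkidt,xqolh] add [jec,mfeji,xamd] -> 11 lines: bicn xfbc khch vlqnc djre eed ladn jec mfeji xamd kge
Hunk 3: at line 3 remove [vlqnc,djre,eed] add [wqi,fppnh] -> 10 lines: bicn xfbc khch wqi fppnh ladn jec mfeji xamd kge
Hunk 4: at line 6 remove [mfeji] add [mhc,lkw] -> 11 lines: bicn xfbc khch wqi fppnh ladn jec mhc lkw xamd kge
Hunk 5: at line 4 remove [ladn] add [hlchz,vsl,vkjwh] -> 13 lines: bicn xfbc khch wqi fppnh hlchz vsl vkjwh jec mhc lkw xamd kge
Hunk 6: at line 1 remove [khch,wqi] add [uqurv,eee] -> 13 lines: bicn xfbc uqurv eee fppnh hlchz vsl vkjwh jec mhc lkw xamd kge
Hunk 7: at line 9 remove [mhc,lkw,xamd] add [ipvnk,qquz] -> 12 lines: bicn xfbc uqurv eee fppnh hlchz vsl vkjwh jec ipvnk qquz kge
Final line count: 12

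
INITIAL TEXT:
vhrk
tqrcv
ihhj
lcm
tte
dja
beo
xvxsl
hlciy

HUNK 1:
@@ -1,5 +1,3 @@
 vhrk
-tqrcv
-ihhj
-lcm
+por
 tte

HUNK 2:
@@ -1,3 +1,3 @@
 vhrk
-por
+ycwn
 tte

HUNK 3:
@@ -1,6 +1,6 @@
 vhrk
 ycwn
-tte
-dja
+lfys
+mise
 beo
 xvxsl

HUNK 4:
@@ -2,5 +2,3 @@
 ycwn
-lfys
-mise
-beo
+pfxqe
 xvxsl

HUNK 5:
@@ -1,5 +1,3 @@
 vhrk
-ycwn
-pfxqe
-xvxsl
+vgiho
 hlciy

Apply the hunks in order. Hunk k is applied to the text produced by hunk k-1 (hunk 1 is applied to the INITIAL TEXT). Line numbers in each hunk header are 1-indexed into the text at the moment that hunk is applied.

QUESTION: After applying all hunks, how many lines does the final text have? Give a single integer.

Hunk 1: at line 1 remove [tqrcv,ihhj,lcm] add [por] -> 7 lines: vhrk por tte dja beo xvxsl hlciy
Hunk 2: at line 1 remove [por] add [ycwn] -> 7 lines: vhrk ycwn tte dja beo xvxsl hlciy
Hunk 3: at line 1 remove [tte,dja] add [lfys,mise] -> 7 lines: vhrk ycwn lfys mise beo xvxsl hlciy
Hunk 4: at line 2 remove [lfys,mise,beo] add [pfxqe] -> 5 lines: vhrk ycwn pfxqe xvxsl hlciy
Hunk 5: at line 1 remove [ycwn,pfxqe,xvxsl] add [vgiho] -> 3 lines: vhrk vgiho hlciy
Final line count: 3

Answer: 3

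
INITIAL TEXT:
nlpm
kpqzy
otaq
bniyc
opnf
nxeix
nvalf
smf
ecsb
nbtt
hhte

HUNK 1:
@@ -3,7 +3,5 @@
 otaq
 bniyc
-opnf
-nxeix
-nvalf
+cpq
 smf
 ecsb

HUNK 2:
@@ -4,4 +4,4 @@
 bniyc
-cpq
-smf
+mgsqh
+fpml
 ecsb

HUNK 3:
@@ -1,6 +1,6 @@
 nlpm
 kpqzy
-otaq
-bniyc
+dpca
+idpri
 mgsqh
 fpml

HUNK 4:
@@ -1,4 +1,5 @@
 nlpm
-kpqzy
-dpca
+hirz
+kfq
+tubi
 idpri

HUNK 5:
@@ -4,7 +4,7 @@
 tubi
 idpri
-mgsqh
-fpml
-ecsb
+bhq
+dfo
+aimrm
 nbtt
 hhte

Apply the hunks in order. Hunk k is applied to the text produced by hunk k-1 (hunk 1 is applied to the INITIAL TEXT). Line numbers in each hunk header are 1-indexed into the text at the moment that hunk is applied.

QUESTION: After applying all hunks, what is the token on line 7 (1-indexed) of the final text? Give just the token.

Answer: dfo

Derivation:
Hunk 1: at line 3 remove [opnf,nxeix,nvalf] add [cpq] -> 9 lines: nlpm kpqzy otaq bniyc cpq smf ecsb nbtt hhte
Hunk 2: at line 4 remove [cpq,smf] add [mgsqh,fpml] -> 9 lines: nlpm kpqzy otaq bniyc mgsqh fpml ecsb nbtt hhte
Hunk 3: at line 1 remove [otaq,bniyc] add [dpca,idpri] -> 9 lines: nlpm kpqzy dpca idpri mgsqh fpml ecsb nbtt hhte
Hunk 4: at line 1 remove [kpqzy,dpca] add [hirz,kfq,tubi] -> 10 lines: nlpm hirz kfq tubi idpri mgsqh fpml ecsb nbtt hhte
Hunk 5: at line 4 remove [mgsqh,fpml,ecsb] add [bhq,dfo,aimrm] -> 10 lines: nlpm hirz kfq tubi idpri bhq dfo aimrm nbtt hhte
Final line 7: dfo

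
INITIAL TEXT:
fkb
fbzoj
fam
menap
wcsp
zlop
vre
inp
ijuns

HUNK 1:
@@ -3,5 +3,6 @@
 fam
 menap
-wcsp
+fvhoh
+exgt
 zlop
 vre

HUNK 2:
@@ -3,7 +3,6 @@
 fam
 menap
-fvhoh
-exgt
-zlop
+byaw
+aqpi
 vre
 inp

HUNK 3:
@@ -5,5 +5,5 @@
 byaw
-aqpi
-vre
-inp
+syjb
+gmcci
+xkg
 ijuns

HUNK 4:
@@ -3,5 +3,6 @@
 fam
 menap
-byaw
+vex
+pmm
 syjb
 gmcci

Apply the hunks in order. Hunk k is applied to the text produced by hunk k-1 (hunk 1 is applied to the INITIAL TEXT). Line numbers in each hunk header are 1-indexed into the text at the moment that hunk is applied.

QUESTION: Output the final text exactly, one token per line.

Hunk 1: at line 3 remove [wcsp] add [fvhoh,exgt] -> 10 lines: fkb fbzoj fam menap fvhoh exgt zlop vre inp ijuns
Hunk 2: at line 3 remove [fvhoh,exgt,zlop] add [byaw,aqpi] -> 9 lines: fkb fbzoj fam menap byaw aqpi vre inp ijuns
Hunk 3: at line 5 remove [aqpi,vre,inp] add [syjb,gmcci,xkg] -> 9 lines: fkb fbzoj fam menap byaw syjb gmcci xkg ijuns
Hunk 4: at line 3 remove [byaw] add [vex,pmm] -> 10 lines: fkb fbzoj fam menap vex pmm syjb gmcci xkg ijuns

Answer: fkb
fbzoj
fam
menap
vex
pmm
syjb
gmcci
xkg
ijuns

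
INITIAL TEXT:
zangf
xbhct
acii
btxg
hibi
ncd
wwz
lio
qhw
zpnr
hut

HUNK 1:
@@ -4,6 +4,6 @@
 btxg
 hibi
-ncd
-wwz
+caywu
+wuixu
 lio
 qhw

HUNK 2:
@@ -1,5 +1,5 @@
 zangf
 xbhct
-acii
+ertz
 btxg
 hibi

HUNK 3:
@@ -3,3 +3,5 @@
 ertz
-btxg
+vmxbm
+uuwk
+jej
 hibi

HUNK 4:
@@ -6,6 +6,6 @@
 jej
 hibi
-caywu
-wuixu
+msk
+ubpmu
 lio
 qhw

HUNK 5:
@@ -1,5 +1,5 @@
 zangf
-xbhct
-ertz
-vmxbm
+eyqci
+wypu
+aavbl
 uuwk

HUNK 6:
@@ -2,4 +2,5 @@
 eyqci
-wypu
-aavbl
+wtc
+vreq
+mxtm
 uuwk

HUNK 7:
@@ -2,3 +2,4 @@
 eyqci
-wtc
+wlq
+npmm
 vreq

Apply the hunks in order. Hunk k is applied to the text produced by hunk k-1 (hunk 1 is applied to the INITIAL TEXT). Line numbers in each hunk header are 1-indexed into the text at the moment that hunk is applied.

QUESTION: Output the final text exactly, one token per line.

Hunk 1: at line 4 remove [ncd,wwz] add [caywu,wuixu] -> 11 lines: zangf xbhct acii btxg hibi caywu wuixu lio qhw zpnr hut
Hunk 2: at line 1 remove [acii] add [ertz] -> 11 lines: zangf xbhct ertz btxg hibi caywu wuixu lio qhw zpnr hut
Hunk 3: at line 3 remove [btxg] add [vmxbm,uuwk,jej] -> 13 lines: zangf xbhct ertz vmxbm uuwk jej hibi caywu wuixu lio qhw zpnr hut
Hunk 4: at line 6 remove [caywu,wuixu] add [msk,ubpmu] -> 13 lines: zangf xbhct ertz vmxbm uuwk jej hibi msk ubpmu lio qhw zpnr hut
Hunk 5: at line 1 remove [xbhct,ertz,vmxbm] add [eyqci,wypu,aavbl] -> 13 lines: zangf eyqci wypu aavbl uuwk jej hibi msk ubpmu lio qhw zpnr hut
Hunk 6: at line 2 remove [wypu,aavbl] add [wtc,vreq,mxtm] -> 14 lines: zangf eyqci wtc vreq mxtm uuwk jej hibi msk ubpmu lio qhw zpnr hut
Hunk 7: at line 2 remove [wtc] add [wlq,npmm] -> 15 lines: zangf eyqci wlq npmm vreq mxtm uuwk jej hibi msk ubpmu lio qhw zpnr hut

Answer: zangf
eyqci
wlq
npmm
vreq
mxtm
uuwk
jej
hibi
msk
ubpmu
lio
qhw
zpnr
hut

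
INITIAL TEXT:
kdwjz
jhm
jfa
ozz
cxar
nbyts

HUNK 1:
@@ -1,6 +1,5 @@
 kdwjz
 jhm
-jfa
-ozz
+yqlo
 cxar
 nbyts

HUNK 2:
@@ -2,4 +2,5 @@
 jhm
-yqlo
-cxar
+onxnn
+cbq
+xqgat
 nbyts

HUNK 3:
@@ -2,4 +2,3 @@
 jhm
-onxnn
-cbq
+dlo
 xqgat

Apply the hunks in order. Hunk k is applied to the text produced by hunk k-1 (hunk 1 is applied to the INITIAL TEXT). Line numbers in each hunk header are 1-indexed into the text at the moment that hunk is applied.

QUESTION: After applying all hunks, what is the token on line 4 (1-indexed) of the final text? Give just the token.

Hunk 1: at line 1 remove [jfa,ozz] add [yqlo] -> 5 lines: kdwjz jhm yqlo cxar nbyts
Hunk 2: at line 2 remove [yqlo,cxar] add [onxnn,cbq,xqgat] -> 6 lines: kdwjz jhm onxnn cbq xqgat nbyts
Hunk 3: at line 2 remove [onxnn,cbq] add [dlo] -> 5 lines: kdwjz jhm dlo xqgat nbyts
Final line 4: xqgat

Answer: xqgat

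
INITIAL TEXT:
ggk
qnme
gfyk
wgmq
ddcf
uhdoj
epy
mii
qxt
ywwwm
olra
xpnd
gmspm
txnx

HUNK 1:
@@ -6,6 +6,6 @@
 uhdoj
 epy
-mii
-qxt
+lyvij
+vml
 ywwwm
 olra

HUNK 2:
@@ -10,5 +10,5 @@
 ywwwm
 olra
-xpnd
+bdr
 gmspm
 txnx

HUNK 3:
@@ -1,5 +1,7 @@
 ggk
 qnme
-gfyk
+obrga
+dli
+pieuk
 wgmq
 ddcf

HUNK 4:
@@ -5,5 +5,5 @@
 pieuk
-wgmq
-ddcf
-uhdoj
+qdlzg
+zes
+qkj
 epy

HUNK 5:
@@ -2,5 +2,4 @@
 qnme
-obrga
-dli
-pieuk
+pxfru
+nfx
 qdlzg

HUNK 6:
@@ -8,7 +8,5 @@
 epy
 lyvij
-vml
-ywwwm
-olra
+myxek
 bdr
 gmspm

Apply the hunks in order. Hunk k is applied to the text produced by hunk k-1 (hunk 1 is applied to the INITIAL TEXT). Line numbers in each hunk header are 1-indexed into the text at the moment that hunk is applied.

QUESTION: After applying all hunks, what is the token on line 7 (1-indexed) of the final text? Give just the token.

Answer: qkj

Derivation:
Hunk 1: at line 6 remove [mii,qxt] add [lyvij,vml] -> 14 lines: ggk qnme gfyk wgmq ddcf uhdoj epy lyvij vml ywwwm olra xpnd gmspm txnx
Hunk 2: at line 10 remove [xpnd] add [bdr] -> 14 lines: ggk qnme gfyk wgmq ddcf uhdoj epy lyvij vml ywwwm olra bdr gmspm txnx
Hunk 3: at line 1 remove [gfyk] add [obrga,dli,pieuk] -> 16 lines: ggk qnme obrga dli pieuk wgmq ddcf uhdoj epy lyvij vml ywwwm olra bdr gmspm txnx
Hunk 4: at line 5 remove [wgmq,ddcf,uhdoj] add [qdlzg,zes,qkj] -> 16 lines: ggk qnme obrga dli pieuk qdlzg zes qkj epy lyvij vml ywwwm olra bdr gmspm txnx
Hunk 5: at line 2 remove [obrga,dli,pieuk] add [pxfru,nfx] -> 15 lines: ggk qnme pxfru nfx qdlzg zes qkj epy lyvij vml ywwwm olra bdr gmspm txnx
Hunk 6: at line 8 remove [vml,ywwwm,olra] add [myxek] -> 13 lines: ggk qnme pxfru nfx qdlzg zes qkj epy lyvij myxek bdr gmspm txnx
Final line 7: qkj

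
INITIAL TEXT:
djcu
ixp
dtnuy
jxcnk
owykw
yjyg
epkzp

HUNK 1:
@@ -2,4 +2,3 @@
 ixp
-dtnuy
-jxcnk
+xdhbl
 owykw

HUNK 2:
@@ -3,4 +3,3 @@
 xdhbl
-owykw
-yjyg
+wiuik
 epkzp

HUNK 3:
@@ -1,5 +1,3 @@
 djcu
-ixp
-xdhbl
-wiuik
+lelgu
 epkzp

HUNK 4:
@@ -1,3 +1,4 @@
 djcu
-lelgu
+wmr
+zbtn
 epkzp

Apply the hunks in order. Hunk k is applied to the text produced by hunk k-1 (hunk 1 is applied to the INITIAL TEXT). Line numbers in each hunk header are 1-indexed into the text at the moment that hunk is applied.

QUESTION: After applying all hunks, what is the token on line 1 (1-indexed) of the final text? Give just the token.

Hunk 1: at line 2 remove [dtnuy,jxcnk] add [xdhbl] -> 6 lines: djcu ixp xdhbl owykw yjyg epkzp
Hunk 2: at line 3 remove [owykw,yjyg] add [wiuik] -> 5 lines: djcu ixp xdhbl wiuik epkzp
Hunk 3: at line 1 remove [ixp,xdhbl,wiuik] add [lelgu] -> 3 lines: djcu lelgu epkzp
Hunk 4: at line 1 remove [lelgu] add [wmr,zbtn] -> 4 lines: djcu wmr zbtn epkzp
Final line 1: djcu

Answer: djcu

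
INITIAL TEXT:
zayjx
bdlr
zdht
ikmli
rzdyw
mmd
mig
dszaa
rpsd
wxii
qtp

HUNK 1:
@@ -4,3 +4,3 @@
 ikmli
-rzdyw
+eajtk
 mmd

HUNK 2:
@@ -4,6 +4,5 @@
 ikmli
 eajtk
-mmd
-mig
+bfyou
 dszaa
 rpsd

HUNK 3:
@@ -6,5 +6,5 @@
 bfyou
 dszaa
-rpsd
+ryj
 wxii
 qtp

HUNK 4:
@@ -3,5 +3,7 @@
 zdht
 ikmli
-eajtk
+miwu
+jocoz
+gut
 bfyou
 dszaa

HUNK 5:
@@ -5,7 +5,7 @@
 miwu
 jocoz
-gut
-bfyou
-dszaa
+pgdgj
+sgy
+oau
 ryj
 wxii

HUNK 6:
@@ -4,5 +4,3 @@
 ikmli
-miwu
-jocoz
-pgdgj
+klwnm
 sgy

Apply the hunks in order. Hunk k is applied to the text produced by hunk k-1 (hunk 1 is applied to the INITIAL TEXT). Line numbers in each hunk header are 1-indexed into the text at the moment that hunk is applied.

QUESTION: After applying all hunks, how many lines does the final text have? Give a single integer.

Hunk 1: at line 4 remove [rzdyw] add [eajtk] -> 11 lines: zayjx bdlr zdht ikmli eajtk mmd mig dszaa rpsd wxii qtp
Hunk 2: at line 4 remove [mmd,mig] add [bfyou] -> 10 lines: zayjx bdlr zdht ikmli eajtk bfyou dszaa rpsd wxii qtp
Hunk 3: at line 6 remove [rpsd] add [ryj] -> 10 lines: zayjx bdlr zdht ikmli eajtk bfyou dszaa ryj wxii qtp
Hunk 4: at line 3 remove [eajtk] add [miwu,jocoz,gut] -> 12 lines: zayjx bdlr zdht ikmli miwu jocoz gut bfyou dszaa ryj wxii qtp
Hunk 5: at line 5 remove [gut,bfyou,dszaa] add [pgdgj,sgy,oau] -> 12 lines: zayjx bdlr zdht ikmli miwu jocoz pgdgj sgy oau ryj wxii qtp
Hunk 6: at line 4 remove [miwu,jocoz,pgdgj] add [klwnm] -> 10 lines: zayjx bdlr zdht ikmli klwnm sgy oau ryj wxii qtp
Final line count: 10

Answer: 10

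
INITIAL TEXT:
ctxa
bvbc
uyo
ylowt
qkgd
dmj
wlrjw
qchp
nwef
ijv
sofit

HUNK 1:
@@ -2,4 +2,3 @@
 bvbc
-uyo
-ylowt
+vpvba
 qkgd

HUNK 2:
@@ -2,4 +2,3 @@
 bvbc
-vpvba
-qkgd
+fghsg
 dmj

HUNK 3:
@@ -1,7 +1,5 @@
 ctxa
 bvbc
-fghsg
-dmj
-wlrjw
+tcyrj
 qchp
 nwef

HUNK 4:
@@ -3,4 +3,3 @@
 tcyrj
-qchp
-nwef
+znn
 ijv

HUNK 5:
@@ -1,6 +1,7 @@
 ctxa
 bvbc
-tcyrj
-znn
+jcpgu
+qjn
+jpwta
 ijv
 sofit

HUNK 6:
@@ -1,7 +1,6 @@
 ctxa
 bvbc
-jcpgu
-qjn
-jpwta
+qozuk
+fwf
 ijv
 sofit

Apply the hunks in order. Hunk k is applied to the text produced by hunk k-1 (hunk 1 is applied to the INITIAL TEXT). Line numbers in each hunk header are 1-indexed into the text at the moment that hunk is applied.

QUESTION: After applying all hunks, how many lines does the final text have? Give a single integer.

Answer: 6

Derivation:
Hunk 1: at line 2 remove [uyo,ylowt] add [vpvba] -> 10 lines: ctxa bvbc vpvba qkgd dmj wlrjw qchp nwef ijv sofit
Hunk 2: at line 2 remove [vpvba,qkgd] add [fghsg] -> 9 lines: ctxa bvbc fghsg dmj wlrjw qchp nwef ijv sofit
Hunk 3: at line 1 remove [fghsg,dmj,wlrjw] add [tcyrj] -> 7 lines: ctxa bvbc tcyrj qchp nwef ijv sofit
Hunk 4: at line 3 remove [qchp,nwef] add [znn] -> 6 lines: ctxa bvbc tcyrj znn ijv sofit
Hunk 5: at line 1 remove [tcyrj,znn] add [jcpgu,qjn,jpwta] -> 7 lines: ctxa bvbc jcpgu qjn jpwta ijv sofit
Hunk 6: at line 1 remove [jcpgu,qjn,jpwta] add [qozuk,fwf] -> 6 lines: ctxa bvbc qozuk fwf ijv sofit
Final line count: 6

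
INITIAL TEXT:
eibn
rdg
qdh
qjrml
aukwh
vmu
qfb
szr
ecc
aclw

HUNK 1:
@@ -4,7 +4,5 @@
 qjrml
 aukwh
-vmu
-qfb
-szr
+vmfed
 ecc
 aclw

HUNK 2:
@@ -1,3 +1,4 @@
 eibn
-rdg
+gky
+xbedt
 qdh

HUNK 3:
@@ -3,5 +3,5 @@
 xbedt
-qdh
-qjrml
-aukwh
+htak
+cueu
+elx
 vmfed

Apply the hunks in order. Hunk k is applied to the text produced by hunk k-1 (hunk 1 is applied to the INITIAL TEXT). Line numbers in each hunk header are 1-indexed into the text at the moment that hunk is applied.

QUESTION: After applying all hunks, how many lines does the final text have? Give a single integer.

Hunk 1: at line 4 remove [vmu,qfb,szr] add [vmfed] -> 8 lines: eibn rdg qdh qjrml aukwh vmfed ecc aclw
Hunk 2: at line 1 remove [rdg] add [gky,xbedt] -> 9 lines: eibn gky xbedt qdh qjrml aukwh vmfed ecc aclw
Hunk 3: at line 3 remove [qdh,qjrml,aukwh] add [htak,cueu,elx] -> 9 lines: eibn gky xbedt htak cueu elx vmfed ecc aclw
Final line count: 9

Answer: 9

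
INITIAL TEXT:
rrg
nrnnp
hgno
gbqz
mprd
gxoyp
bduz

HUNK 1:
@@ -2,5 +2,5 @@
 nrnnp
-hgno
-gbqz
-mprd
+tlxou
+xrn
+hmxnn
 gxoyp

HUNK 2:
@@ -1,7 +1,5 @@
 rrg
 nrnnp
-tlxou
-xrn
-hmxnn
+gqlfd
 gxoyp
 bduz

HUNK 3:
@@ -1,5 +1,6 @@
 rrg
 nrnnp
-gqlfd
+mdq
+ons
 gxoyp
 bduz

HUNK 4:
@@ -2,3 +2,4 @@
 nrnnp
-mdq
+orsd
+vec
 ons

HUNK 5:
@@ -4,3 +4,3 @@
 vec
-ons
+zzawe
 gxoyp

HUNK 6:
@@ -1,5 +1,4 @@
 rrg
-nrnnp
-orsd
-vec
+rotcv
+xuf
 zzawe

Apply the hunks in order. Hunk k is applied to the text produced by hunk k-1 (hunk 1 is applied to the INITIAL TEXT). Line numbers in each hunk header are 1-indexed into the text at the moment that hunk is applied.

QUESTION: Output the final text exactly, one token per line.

Answer: rrg
rotcv
xuf
zzawe
gxoyp
bduz

Derivation:
Hunk 1: at line 2 remove [hgno,gbqz,mprd] add [tlxou,xrn,hmxnn] -> 7 lines: rrg nrnnp tlxou xrn hmxnn gxoyp bduz
Hunk 2: at line 1 remove [tlxou,xrn,hmxnn] add [gqlfd] -> 5 lines: rrg nrnnp gqlfd gxoyp bduz
Hunk 3: at line 1 remove [gqlfd] add [mdq,ons] -> 6 lines: rrg nrnnp mdq ons gxoyp bduz
Hunk 4: at line 2 remove [mdq] add [orsd,vec] -> 7 lines: rrg nrnnp orsd vec ons gxoyp bduz
Hunk 5: at line 4 remove [ons] add [zzawe] -> 7 lines: rrg nrnnp orsd vec zzawe gxoyp bduz
Hunk 6: at line 1 remove [nrnnp,orsd,vec] add [rotcv,xuf] -> 6 lines: rrg rotcv xuf zzawe gxoyp bduz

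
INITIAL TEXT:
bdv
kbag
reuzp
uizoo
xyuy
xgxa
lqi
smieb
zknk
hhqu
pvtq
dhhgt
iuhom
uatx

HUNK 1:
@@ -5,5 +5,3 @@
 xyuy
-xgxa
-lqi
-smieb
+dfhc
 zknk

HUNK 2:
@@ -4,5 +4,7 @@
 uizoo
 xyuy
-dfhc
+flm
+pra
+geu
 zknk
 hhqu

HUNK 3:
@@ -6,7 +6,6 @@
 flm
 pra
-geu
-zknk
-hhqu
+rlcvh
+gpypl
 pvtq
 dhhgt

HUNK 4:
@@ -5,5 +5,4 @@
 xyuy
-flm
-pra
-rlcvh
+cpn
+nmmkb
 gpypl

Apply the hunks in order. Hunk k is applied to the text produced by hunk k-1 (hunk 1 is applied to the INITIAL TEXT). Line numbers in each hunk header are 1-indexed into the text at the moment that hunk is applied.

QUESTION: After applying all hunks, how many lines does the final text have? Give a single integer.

Answer: 12

Derivation:
Hunk 1: at line 5 remove [xgxa,lqi,smieb] add [dfhc] -> 12 lines: bdv kbag reuzp uizoo xyuy dfhc zknk hhqu pvtq dhhgt iuhom uatx
Hunk 2: at line 4 remove [dfhc] add [flm,pra,geu] -> 14 lines: bdv kbag reuzp uizoo xyuy flm pra geu zknk hhqu pvtq dhhgt iuhom uatx
Hunk 3: at line 6 remove [geu,zknk,hhqu] add [rlcvh,gpypl] -> 13 lines: bdv kbag reuzp uizoo xyuy flm pra rlcvh gpypl pvtq dhhgt iuhom uatx
Hunk 4: at line 5 remove [flm,pra,rlcvh] add [cpn,nmmkb] -> 12 lines: bdv kbag reuzp uizoo xyuy cpn nmmkb gpypl pvtq dhhgt iuhom uatx
Final line count: 12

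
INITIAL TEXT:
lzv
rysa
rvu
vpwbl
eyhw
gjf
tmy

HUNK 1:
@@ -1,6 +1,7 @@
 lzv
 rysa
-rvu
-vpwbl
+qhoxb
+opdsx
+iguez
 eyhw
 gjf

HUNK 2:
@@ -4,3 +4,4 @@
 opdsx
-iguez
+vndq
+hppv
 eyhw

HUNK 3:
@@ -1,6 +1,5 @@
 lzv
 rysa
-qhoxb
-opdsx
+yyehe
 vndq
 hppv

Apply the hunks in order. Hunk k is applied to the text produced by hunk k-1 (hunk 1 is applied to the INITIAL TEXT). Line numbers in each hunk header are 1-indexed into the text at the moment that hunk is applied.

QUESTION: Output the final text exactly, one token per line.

Answer: lzv
rysa
yyehe
vndq
hppv
eyhw
gjf
tmy

Derivation:
Hunk 1: at line 1 remove [rvu,vpwbl] add [qhoxb,opdsx,iguez] -> 8 lines: lzv rysa qhoxb opdsx iguez eyhw gjf tmy
Hunk 2: at line 4 remove [iguez] add [vndq,hppv] -> 9 lines: lzv rysa qhoxb opdsx vndq hppv eyhw gjf tmy
Hunk 3: at line 1 remove [qhoxb,opdsx] add [yyehe] -> 8 lines: lzv rysa yyehe vndq hppv eyhw gjf tmy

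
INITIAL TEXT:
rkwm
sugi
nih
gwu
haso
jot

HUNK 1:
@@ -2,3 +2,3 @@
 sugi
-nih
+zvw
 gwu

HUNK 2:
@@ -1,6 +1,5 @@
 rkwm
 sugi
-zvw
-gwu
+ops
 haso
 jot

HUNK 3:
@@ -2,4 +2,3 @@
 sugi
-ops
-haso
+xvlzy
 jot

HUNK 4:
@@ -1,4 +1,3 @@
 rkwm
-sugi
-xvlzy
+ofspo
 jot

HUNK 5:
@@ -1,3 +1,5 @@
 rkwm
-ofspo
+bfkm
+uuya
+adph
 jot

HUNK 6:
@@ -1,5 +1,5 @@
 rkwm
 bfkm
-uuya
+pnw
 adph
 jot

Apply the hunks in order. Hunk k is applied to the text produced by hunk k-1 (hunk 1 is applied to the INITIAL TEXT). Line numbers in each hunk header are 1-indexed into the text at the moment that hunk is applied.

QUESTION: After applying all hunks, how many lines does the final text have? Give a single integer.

Hunk 1: at line 2 remove [nih] add [zvw] -> 6 lines: rkwm sugi zvw gwu haso jot
Hunk 2: at line 1 remove [zvw,gwu] add [ops] -> 5 lines: rkwm sugi ops haso jot
Hunk 3: at line 2 remove [ops,haso] add [xvlzy] -> 4 lines: rkwm sugi xvlzy jot
Hunk 4: at line 1 remove [sugi,xvlzy] add [ofspo] -> 3 lines: rkwm ofspo jot
Hunk 5: at line 1 remove [ofspo] add [bfkm,uuya,adph] -> 5 lines: rkwm bfkm uuya adph jot
Hunk 6: at line 1 remove [uuya] add [pnw] -> 5 lines: rkwm bfkm pnw adph jot
Final line count: 5

Answer: 5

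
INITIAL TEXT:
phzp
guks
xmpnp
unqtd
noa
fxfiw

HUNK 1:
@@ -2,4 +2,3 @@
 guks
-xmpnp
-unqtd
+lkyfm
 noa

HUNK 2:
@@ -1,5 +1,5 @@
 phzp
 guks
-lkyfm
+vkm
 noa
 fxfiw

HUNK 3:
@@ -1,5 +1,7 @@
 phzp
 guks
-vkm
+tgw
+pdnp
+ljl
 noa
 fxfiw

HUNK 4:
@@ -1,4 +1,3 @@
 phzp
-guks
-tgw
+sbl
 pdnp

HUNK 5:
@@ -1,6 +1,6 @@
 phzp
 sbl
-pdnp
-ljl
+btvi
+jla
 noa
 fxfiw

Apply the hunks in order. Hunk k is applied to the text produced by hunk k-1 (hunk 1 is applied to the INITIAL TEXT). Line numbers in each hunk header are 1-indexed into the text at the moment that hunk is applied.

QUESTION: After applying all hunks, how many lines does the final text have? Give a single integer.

Hunk 1: at line 2 remove [xmpnp,unqtd] add [lkyfm] -> 5 lines: phzp guks lkyfm noa fxfiw
Hunk 2: at line 1 remove [lkyfm] add [vkm] -> 5 lines: phzp guks vkm noa fxfiw
Hunk 3: at line 1 remove [vkm] add [tgw,pdnp,ljl] -> 7 lines: phzp guks tgw pdnp ljl noa fxfiw
Hunk 4: at line 1 remove [guks,tgw] add [sbl] -> 6 lines: phzp sbl pdnp ljl noa fxfiw
Hunk 5: at line 1 remove [pdnp,ljl] add [btvi,jla] -> 6 lines: phzp sbl btvi jla noa fxfiw
Final line count: 6

Answer: 6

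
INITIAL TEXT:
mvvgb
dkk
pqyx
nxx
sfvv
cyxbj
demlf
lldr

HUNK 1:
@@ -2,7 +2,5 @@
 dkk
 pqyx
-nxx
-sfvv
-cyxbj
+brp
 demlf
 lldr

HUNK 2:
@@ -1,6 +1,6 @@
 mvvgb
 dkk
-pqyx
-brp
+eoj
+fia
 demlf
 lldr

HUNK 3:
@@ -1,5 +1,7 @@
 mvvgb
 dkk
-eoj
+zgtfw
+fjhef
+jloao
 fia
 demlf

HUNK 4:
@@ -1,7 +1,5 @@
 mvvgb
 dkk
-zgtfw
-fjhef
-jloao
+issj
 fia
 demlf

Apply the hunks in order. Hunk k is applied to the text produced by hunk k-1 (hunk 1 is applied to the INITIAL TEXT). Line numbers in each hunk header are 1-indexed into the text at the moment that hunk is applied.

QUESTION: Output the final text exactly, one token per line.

Hunk 1: at line 2 remove [nxx,sfvv,cyxbj] add [brp] -> 6 lines: mvvgb dkk pqyx brp demlf lldr
Hunk 2: at line 1 remove [pqyx,brp] add [eoj,fia] -> 6 lines: mvvgb dkk eoj fia demlf lldr
Hunk 3: at line 1 remove [eoj] add [zgtfw,fjhef,jloao] -> 8 lines: mvvgb dkk zgtfw fjhef jloao fia demlf lldr
Hunk 4: at line 1 remove [zgtfw,fjhef,jloao] add [issj] -> 6 lines: mvvgb dkk issj fia demlf lldr

Answer: mvvgb
dkk
issj
fia
demlf
lldr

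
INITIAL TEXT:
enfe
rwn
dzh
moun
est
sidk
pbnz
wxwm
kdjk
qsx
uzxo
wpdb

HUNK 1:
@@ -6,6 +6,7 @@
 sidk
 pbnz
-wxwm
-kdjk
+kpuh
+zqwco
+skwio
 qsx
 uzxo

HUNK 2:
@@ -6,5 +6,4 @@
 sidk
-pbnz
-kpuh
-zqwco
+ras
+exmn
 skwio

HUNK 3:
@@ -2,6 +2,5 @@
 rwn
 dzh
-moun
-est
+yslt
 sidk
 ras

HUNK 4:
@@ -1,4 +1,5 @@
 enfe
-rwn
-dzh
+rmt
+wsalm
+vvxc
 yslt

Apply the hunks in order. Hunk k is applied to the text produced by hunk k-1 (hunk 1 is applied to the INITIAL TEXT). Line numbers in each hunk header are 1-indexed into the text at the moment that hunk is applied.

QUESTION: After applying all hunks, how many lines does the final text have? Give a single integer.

Hunk 1: at line 6 remove [wxwm,kdjk] add [kpuh,zqwco,skwio] -> 13 lines: enfe rwn dzh moun est sidk pbnz kpuh zqwco skwio qsx uzxo wpdb
Hunk 2: at line 6 remove [pbnz,kpuh,zqwco] add [ras,exmn] -> 12 lines: enfe rwn dzh moun est sidk ras exmn skwio qsx uzxo wpdb
Hunk 3: at line 2 remove [moun,est] add [yslt] -> 11 lines: enfe rwn dzh yslt sidk ras exmn skwio qsx uzxo wpdb
Hunk 4: at line 1 remove [rwn,dzh] add [rmt,wsalm,vvxc] -> 12 lines: enfe rmt wsalm vvxc yslt sidk ras exmn skwio qsx uzxo wpdb
Final line count: 12

Answer: 12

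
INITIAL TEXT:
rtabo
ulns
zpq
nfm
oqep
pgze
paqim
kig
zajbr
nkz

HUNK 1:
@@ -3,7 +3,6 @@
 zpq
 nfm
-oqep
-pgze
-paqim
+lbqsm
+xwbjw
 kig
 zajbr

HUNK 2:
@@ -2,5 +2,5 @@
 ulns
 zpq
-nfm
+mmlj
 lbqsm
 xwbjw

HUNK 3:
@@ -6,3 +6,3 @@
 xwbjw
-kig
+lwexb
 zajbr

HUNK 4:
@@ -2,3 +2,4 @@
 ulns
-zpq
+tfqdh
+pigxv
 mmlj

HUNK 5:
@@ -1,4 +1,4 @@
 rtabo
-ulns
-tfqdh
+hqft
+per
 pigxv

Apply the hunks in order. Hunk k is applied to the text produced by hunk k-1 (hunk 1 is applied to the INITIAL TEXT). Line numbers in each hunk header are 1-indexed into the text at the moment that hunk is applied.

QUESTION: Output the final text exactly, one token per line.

Hunk 1: at line 3 remove [oqep,pgze,paqim] add [lbqsm,xwbjw] -> 9 lines: rtabo ulns zpq nfm lbqsm xwbjw kig zajbr nkz
Hunk 2: at line 2 remove [nfm] add [mmlj] -> 9 lines: rtabo ulns zpq mmlj lbqsm xwbjw kig zajbr nkz
Hunk 3: at line 6 remove [kig] add [lwexb] -> 9 lines: rtabo ulns zpq mmlj lbqsm xwbjw lwexb zajbr nkz
Hunk 4: at line 2 remove [zpq] add [tfqdh,pigxv] -> 10 lines: rtabo ulns tfqdh pigxv mmlj lbqsm xwbjw lwexb zajbr nkz
Hunk 5: at line 1 remove [ulns,tfqdh] add [hqft,per] -> 10 lines: rtabo hqft per pigxv mmlj lbqsm xwbjw lwexb zajbr nkz

Answer: rtabo
hqft
per
pigxv
mmlj
lbqsm
xwbjw
lwexb
zajbr
nkz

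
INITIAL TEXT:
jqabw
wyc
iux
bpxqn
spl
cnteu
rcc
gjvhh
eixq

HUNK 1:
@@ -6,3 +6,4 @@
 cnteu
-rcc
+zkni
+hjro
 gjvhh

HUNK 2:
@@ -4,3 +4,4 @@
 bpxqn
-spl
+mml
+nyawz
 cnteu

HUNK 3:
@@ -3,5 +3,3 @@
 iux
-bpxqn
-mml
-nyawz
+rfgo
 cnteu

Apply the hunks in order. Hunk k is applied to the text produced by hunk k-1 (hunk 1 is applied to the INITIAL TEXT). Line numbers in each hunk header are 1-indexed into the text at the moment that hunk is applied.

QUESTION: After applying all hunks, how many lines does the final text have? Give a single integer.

Hunk 1: at line 6 remove [rcc] add [zkni,hjro] -> 10 lines: jqabw wyc iux bpxqn spl cnteu zkni hjro gjvhh eixq
Hunk 2: at line 4 remove [spl] add [mml,nyawz] -> 11 lines: jqabw wyc iux bpxqn mml nyawz cnteu zkni hjro gjvhh eixq
Hunk 3: at line 3 remove [bpxqn,mml,nyawz] add [rfgo] -> 9 lines: jqabw wyc iux rfgo cnteu zkni hjro gjvhh eixq
Final line count: 9

Answer: 9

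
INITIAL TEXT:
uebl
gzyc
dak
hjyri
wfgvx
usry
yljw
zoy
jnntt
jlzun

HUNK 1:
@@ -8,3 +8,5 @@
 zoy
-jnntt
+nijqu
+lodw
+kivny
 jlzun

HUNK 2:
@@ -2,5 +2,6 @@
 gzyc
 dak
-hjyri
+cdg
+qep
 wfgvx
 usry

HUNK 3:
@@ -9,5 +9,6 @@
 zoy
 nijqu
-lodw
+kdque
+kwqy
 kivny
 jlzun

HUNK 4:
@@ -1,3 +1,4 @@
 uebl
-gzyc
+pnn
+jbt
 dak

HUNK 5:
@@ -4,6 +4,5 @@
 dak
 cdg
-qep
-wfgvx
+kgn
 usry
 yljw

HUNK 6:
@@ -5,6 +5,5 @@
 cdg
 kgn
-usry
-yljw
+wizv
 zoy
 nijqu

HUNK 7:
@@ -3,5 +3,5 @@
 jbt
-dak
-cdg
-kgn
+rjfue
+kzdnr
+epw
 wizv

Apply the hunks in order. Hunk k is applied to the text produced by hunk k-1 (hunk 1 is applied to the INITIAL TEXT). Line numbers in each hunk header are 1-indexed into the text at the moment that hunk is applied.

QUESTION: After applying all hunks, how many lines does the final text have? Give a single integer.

Answer: 13

Derivation:
Hunk 1: at line 8 remove [jnntt] add [nijqu,lodw,kivny] -> 12 lines: uebl gzyc dak hjyri wfgvx usry yljw zoy nijqu lodw kivny jlzun
Hunk 2: at line 2 remove [hjyri] add [cdg,qep] -> 13 lines: uebl gzyc dak cdg qep wfgvx usry yljw zoy nijqu lodw kivny jlzun
Hunk 3: at line 9 remove [lodw] add [kdque,kwqy] -> 14 lines: uebl gzyc dak cdg qep wfgvx usry yljw zoy nijqu kdque kwqy kivny jlzun
Hunk 4: at line 1 remove [gzyc] add [pnn,jbt] -> 15 lines: uebl pnn jbt dak cdg qep wfgvx usry yljw zoy nijqu kdque kwqy kivny jlzun
Hunk 5: at line 4 remove [qep,wfgvx] add [kgn] -> 14 lines: uebl pnn jbt dak cdg kgn usry yljw zoy nijqu kdque kwqy kivny jlzun
Hunk 6: at line 5 remove [usry,yljw] add [wizv] -> 13 lines: uebl pnn jbt dak cdg kgn wizv zoy nijqu kdque kwqy kivny jlzun
Hunk 7: at line 3 remove [dak,cdg,kgn] add [rjfue,kzdnr,epw] -> 13 lines: uebl pnn jbt rjfue kzdnr epw wizv zoy nijqu kdque kwqy kivny jlzun
Final line count: 13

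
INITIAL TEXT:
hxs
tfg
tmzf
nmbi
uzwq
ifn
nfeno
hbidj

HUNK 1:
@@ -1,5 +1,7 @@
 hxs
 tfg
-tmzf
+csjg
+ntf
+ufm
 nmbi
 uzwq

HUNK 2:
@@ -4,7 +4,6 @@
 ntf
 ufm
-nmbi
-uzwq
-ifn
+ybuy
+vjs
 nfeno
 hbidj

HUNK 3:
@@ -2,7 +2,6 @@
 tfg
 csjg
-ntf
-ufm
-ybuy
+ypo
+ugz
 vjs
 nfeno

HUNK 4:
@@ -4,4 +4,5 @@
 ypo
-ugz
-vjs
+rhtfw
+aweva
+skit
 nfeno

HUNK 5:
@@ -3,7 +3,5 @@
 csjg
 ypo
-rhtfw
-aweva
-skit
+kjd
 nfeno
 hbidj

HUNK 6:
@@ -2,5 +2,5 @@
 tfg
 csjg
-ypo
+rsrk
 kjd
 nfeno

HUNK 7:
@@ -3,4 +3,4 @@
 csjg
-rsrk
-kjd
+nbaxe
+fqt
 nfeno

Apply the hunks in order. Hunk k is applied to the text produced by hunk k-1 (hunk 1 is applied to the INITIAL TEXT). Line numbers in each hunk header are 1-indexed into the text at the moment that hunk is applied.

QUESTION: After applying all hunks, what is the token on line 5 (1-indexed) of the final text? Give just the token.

Answer: fqt

Derivation:
Hunk 1: at line 1 remove [tmzf] add [csjg,ntf,ufm] -> 10 lines: hxs tfg csjg ntf ufm nmbi uzwq ifn nfeno hbidj
Hunk 2: at line 4 remove [nmbi,uzwq,ifn] add [ybuy,vjs] -> 9 lines: hxs tfg csjg ntf ufm ybuy vjs nfeno hbidj
Hunk 3: at line 2 remove [ntf,ufm,ybuy] add [ypo,ugz] -> 8 lines: hxs tfg csjg ypo ugz vjs nfeno hbidj
Hunk 4: at line 4 remove [ugz,vjs] add [rhtfw,aweva,skit] -> 9 lines: hxs tfg csjg ypo rhtfw aweva skit nfeno hbidj
Hunk 5: at line 3 remove [rhtfw,aweva,skit] add [kjd] -> 7 lines: hxs tfg csjg ypo kjd nfeno hbidj
Hunk 6: at line 2 remove [ypo] add [rsrk] -> 7 lines: hxs tfg csjg rsrk kjd nfeno hbidj
Hunk 7: at line 3 remove [rsrk,kjd] add [nbaxe,fqt] -> 7 lines: hxs tfg csjg nbaxe fqt nfeno hbidj
Final line 5: fqt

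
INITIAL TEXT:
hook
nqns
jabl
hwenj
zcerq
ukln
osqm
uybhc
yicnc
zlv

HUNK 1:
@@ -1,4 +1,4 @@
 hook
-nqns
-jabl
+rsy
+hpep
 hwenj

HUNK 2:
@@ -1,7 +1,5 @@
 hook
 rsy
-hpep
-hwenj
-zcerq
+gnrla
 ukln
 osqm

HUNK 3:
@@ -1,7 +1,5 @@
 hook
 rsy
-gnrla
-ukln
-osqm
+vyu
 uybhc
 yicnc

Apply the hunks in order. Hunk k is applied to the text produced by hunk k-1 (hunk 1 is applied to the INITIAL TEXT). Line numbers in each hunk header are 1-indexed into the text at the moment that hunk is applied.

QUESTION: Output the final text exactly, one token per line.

Answer: hook
rsy
vyu
uybhc
yicnc
zlv

Derivation:
Hunk 1: at line 1 remove [nqns,jabl] add [rsy,hpep] -> 10 lines: hook rsy hpep hwenj zcerq ukln osqm uybhc yicnc zlv
Hunk 2: at line 1 remove [hpep,hwenj,zcerq] add [gnrla] -> 8 lines: hook rsy gnrla ukln osqm uybhc yicnc zlv
Hunk 3: at line 1 remove [gnrla,ukln,osqm] add [vyu] -> 6 lines: hook rsy vyu uybhc yicnc zlv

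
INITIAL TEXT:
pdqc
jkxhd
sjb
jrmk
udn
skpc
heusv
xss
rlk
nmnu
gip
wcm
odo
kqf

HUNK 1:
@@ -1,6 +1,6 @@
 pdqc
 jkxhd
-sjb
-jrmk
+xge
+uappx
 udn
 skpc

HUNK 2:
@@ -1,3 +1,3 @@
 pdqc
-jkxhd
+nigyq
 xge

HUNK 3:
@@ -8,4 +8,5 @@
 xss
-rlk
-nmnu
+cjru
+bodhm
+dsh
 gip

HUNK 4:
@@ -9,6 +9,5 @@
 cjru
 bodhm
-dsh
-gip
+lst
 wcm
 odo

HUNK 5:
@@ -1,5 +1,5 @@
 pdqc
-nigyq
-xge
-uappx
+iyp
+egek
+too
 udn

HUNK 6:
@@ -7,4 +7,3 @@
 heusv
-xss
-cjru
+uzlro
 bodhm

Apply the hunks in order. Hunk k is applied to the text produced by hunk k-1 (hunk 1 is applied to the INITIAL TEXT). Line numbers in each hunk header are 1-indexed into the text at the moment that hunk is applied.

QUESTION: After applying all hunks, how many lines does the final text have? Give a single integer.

Hunk 1: at line 1 remove [sjb,jrmk] add [xge,uappx] -> 14 lines: pdqc jkxhd xge uappx udn skpc heusv xss rlk nmnu gip wcm odo kqf
Hunk 2: at line 1 remove [jkxhd] add [nigyq] -> 14 lines: pdqc nigyq xge uappx udn skpc heusv xss rlk nmnu gip wcm odo kqf
Hunk 3: at line 8 remove [rlk,nmnu] add [cjru,bodhm,dsh] -> 15 lines: pdqc nigyq xge uappx udn skpc heusv xss cjru bodhm dsh gip wcm odo kqf
Hunk 4: at line 9 remove [dsh,gip] add [lst] -> 14 lines: pdqc nigyq xge uappx udn skpc heusv xss cjru bodhm lst wcm odo kqf
Hunk 5: at line 1 remove [nigyq,xge,uappx] add [iyp,egek,too] -> 14 lines: pdqc iyp egek too udn skpc heusv xss cjru bodhm lst wcm odo kqf
Hunk 6: at line 7 remove [xss,cjru] add [uzlro] -> 13 lines: pdqc iyp egek too udn skpc heusv uzlro bodhm lst wcm odo kqf
Final line count: 13

Answer: 13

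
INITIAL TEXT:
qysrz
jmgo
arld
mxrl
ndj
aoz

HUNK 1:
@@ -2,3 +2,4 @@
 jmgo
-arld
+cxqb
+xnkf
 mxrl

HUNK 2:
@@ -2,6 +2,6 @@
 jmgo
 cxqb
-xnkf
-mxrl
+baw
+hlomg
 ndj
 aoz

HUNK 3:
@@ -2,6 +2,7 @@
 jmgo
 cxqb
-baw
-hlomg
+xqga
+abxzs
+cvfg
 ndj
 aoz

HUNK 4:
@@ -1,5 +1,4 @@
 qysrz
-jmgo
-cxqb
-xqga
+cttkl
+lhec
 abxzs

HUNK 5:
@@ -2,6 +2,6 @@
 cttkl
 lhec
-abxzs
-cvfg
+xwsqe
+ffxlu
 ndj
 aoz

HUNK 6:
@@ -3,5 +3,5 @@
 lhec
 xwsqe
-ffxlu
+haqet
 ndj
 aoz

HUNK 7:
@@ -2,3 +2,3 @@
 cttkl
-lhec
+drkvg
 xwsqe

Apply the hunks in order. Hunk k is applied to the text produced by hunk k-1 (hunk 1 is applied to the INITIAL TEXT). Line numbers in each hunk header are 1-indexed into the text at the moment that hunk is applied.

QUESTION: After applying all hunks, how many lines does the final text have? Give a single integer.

Answer: 7

Derivation:
Hunk 1: at line 2 remove [arld] add [cxqb,xnkf] -> 7 lines: qysrz jmgo cxqb xnkf mxrl ndj aoz
Hunk 2: at line 2 remove [xnkf,mxrl] add [baw,hlomg] -> 7 lines: qysrz jmgo cxqb baw hlomg ndj aoz
Hunk 3: at line 2 remove [baw,hlomg] add [xqga,abxzs,cvfg] -> 8 lines: qysrz jmgo cxqb xqga abxzs cvfg ndj aoz
Hunk 4: at line 1 remove [jmgo,cxqb,xqga] add [cttkl,lhec] -> 7 lines: qysrz cttkl lhec abxzs cvfg ndj aoz
Hunk 5: at line 2 remove [abxzs,cvfg] add [xwsqe,ffxlu] -> 7 lines: qysrz cttkl lhec xwsqe ffxlu ndj aoz
Hunk 6: at line 3 remove [ffxlu] add [haqet] -> 7 lines: qysrz cttkl lhec xwsqe haqet ndj aoz
Hunk 7: at line 2 remove [lhec] add [drkvg] -> 7 lines: qysrz cttkl drkvg xwsqe haqet ndj aoz
Final line count: 7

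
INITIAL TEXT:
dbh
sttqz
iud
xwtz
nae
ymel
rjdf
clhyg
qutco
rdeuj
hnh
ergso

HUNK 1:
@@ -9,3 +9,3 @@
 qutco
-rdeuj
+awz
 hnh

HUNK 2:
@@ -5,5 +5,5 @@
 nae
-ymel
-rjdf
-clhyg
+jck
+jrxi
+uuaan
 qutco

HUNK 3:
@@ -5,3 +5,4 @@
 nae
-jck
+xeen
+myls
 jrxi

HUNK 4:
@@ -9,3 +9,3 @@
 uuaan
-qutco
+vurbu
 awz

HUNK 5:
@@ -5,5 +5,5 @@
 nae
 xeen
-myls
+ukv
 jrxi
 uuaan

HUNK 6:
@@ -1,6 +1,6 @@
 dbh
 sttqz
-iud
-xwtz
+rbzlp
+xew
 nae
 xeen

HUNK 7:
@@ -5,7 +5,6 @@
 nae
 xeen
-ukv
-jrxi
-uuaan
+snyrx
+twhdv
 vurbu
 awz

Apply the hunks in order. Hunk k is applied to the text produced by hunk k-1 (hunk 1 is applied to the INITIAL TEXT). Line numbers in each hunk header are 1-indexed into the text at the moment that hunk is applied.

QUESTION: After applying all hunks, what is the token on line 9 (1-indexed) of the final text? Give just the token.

Answer: vurbu

Derivation:
Hunk 1: at line 9 remove [rdeuj] add [awz] -> 12 lines: dbh sttqz iud xwtz nae ymel rjdf clhyg qutco awz hnh ergso
Hunk 2: at line 5 remove [ymel,rjdf,clhyg] add [jck,jrxi,uuaan] -> 12 lines: dbh sttqz iud xwtz nae jck jrxi uuaan qutco awz hnh ergso
Hunk 3: at line 5 remove [jck] add [xeen,myls] -> 13 lines: dbh sttqz iud xwtz nae xeen myls jrxi uuaan qutco awz hnh ergso
Hunk 4: at line 9 remove [qutco] add [vurbu] -> 13 lines: dbh sttqz iud xwtz nae xeen myls jrxi uuaan vurbu awz hnh ergso
Hunk 5: at line 5 remove [myls] add [ukv] -> 13 lines: dbh sttqz iud xwtz nae xeen ukv jrxi uuaan vurbu awz hnh ergso
Hunk 6: at line 1 remove [iud,xwtz] add [rbzlp,xew] -> 13 lines: dbh sttqz rbzlp xew nae xeen ukv jrxi uuaan vurbu awz hnh ergso
Hunk 7: at line 5 remove [ukv,jrxi,uuaan] add [snyrx,twhdv] -> 12 lines: dbh sttqz rbzlp xew nae xeen snyrx twhdv vurbu awz hnh ergso
Final line 9: vurbu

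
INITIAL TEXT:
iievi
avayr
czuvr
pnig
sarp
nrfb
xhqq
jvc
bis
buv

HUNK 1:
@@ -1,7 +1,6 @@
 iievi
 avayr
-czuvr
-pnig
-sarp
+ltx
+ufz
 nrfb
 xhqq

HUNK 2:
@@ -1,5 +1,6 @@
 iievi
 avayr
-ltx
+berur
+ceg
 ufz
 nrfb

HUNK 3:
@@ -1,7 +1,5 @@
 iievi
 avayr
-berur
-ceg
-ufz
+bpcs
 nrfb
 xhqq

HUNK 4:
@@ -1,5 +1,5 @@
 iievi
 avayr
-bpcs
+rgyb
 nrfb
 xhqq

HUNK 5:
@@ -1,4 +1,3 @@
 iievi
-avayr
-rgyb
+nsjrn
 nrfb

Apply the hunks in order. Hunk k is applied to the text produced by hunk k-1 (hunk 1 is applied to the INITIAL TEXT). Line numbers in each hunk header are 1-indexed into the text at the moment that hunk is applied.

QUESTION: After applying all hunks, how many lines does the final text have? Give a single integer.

Hunk 1: at line 1 remove [czuvr,pnig,sarp] add [ltx,ufz] -> 9 lines: iievi avayr ltx ufz nrfb xhqq jvc bis buv
Hunk 2: at line 1 remove [ltx] add [berur,ceg] -> 10 lines: iievi avayr berur ceg ufz nrfb xhqq jvc bis buv
Hunk 3: at line 1 remove [berur,ceg,ufz] add [bpcs] -> 8 lines: iievi avayr bpcs nrfb xhqq jvc bis buv
Hunk 4: at line 1 remove [bpcs] add [rgyb] -> 8 lines: iievi avayr rgyb nrfb xhqq jvc bis buv
Hunk 5: at line 1 remove [avayr,rgyb] add [nsjrn] -> 7 lines: iievi nsjrn nrfb xhqq jvc bis buv
Final line count: 7

Answer: 7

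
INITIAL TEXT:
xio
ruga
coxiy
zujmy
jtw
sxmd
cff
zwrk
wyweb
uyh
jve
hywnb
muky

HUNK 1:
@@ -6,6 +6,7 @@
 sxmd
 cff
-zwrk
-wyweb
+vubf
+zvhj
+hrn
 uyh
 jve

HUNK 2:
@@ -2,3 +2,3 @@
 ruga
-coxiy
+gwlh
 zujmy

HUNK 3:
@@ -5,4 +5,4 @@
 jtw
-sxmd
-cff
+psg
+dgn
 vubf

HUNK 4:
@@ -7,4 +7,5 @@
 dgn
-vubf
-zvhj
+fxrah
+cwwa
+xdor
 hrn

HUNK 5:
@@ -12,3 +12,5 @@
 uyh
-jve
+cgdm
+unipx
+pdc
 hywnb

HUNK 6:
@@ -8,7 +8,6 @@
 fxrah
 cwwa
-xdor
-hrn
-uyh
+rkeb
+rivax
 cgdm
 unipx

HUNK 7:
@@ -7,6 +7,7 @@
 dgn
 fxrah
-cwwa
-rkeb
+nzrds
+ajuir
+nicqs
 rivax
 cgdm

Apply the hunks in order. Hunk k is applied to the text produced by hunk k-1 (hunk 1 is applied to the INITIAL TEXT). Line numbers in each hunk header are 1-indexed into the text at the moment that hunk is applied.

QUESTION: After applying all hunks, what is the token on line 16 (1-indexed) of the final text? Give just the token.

Answer: hywnb

Derivation:
Hunk 1: at line 6 remove [zwrk,wyweb] add [vubf,zvhj,hrn] -> 14 lines: xio ruga coxiy zujmy jtw sxmd cff vubf zvhj hrn uyh jve hywnb muky
Hunk 2: at line 2 remove [coxiy] add [gwlh] -> 14 lines: xio ruga gwlh zujmy jtw sxmd cff vubf zvhj hrn uyh jve hywnb muky
Hunk 3: at line 5 remove [sxmd,cff] add [psg,dgn] -> 14 lines: xio ruga gwlh zujmy jtw psg dgn vubf zvhj hrn uyh jve hywnb muky
Hunk 4: at line 7 remove [vubf,zvhj] add [fxrah,cwwa,xdor] -> 15 lines: xio ruga gwlh zujmy jtw psg dgn fxrah cwwa xdor hrn uyh jve hywnb muky
Hunk 5: at line 12 remove [jve] add [cgdm,unipx,pdc] -> 17 lines: xio ruga gwlh zujmy jtw psg dgn fxrah cwwa xdor hrn uyh cgdm unipx pdc hywnb muky
Hunk 6: at line 8 remove [xdor,hrn,uyh] add [rkeb,rivax] -> 16 lines: xio ruga gwlh zujmy jtw psg dgn fxrah cwwa rkeb rivax cgdm unipx pdc hywnb muky
Hunk 7: at line 7 remove [cwwa,rkeb] add [nzrds,ajuir,nicqs] -> 17 lines: xio ruga gwlh zujmy jtw psg dgn fxrah nzrds ajuir nicqs rivax cgdm unipx pdc hywnb muky
Final line 16: hywnb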